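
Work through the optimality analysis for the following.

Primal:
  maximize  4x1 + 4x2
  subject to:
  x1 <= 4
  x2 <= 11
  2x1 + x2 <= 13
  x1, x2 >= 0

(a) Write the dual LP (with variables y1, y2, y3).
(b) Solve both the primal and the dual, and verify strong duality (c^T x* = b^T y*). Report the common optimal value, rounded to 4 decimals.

The standard primal-dual pair for 'max c^T x s.t. A x <= b, x >= 0' is:
  Dual:  min b^T y  s.t.  A^T y >= c,  y >= 0.

So the dual LP is:
  minimize  4y1 + 11y2 + 13y3
  subject to:
    y1 + 2y3 >= 4
    y2 + y3 >= 4
    y1, y2, y3 >= 0

Solving the primal: x* = (1, 11).
  primal value c^T x* = 48.
Solving the dual: y* = (0, 2, 2).
  dual value b^T y* = 48.
Strong duality: c^T x* = b^T y*. Confirmed.

48


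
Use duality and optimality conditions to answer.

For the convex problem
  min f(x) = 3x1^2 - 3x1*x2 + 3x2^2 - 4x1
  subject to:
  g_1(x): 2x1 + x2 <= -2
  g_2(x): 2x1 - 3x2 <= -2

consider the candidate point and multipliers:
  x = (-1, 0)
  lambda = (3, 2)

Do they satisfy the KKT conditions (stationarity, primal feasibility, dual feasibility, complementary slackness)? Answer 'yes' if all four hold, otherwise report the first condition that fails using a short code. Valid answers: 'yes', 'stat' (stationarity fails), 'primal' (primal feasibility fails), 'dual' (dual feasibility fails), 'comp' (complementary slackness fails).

Gradient of f: grad f(x) = Q x + c = (-10, 3)
Constraint values g_i(x) = a_i^T x - b_i:
  g_1((-1, 0)) = 0
  g_2((-1, 0)) = 0
Stationarity residual: grad f(x) + sum_i lambda_i a_i = (0, 0)
  -> stationarity OK
Primal feasibility (all g_i <= 0): OK
Dual feasibility (all lambda_i >= 0): OK
Complementary slackness (lambda_i * g_i(x) = 0 for all i): OK

Verdict: yes, KKT holds.

yes


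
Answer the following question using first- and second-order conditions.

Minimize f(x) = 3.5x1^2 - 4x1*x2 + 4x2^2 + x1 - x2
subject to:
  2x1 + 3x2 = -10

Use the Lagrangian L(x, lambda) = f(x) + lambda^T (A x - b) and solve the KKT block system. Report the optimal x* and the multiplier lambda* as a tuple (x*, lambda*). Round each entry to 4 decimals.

Form the Lagrangian:
  L(x, lambda) = (1/2) x^T Q x + c^T x + lambda^T (A x - b)
Stationarity (grad_x L = 0): Q x + c + A^T lambda = 0.
Primal feasibility: A x = b.

This gives the KKT block system:
  [ Q   A^T ] [ x     ]   [-c ]
  [ A    0  ] [ lambda ] = [ b ]

Solving the linear system:
  x*      = (-2.0629, -1.958)
  lambda* = (2.8042)
  f(x*)   = 13.9685

x* = (-2.0629, -1.958), lambda* = (2.8042)


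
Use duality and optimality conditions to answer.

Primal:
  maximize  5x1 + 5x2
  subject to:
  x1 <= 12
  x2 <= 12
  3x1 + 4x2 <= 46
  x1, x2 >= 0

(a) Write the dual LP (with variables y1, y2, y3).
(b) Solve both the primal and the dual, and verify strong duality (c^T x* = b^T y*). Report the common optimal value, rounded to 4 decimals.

The standard primal-dual pair for 'max c^T x s.t. A x <= b, x >= 0' is:
  Dual:  min b^T y  s.t.  A^T y >= c,  y >= 0.

So the dual LP is:
  minimize  12y1 + 12y2 + 46y3
  subject to:
    y1 + 3y3 >= 5
    y2 + 4y3 >= 5
    y1, y2, y3 >= 0

Solving the primal: x* = (12, 2.5).
  primal value c^T x* = 72.5.
Solving the dual: y* = (1.25, 0, 1.25).
  dual value b^T y* = 72.5.
Strong duality: c^T x* = b^T y*. Confirmed.

72.5


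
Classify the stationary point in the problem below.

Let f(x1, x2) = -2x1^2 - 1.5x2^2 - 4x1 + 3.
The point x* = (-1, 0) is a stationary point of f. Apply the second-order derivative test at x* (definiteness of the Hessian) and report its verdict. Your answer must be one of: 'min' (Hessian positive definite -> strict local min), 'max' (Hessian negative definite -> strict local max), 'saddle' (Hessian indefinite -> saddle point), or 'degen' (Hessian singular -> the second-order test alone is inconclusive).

Compute the Hessian H = grad^2 f:
  H = [[-4, 0], [0, -3]]
Verify stationarity: grad f(x*) = H x* + g = (0, 0).
Eigenvalues of H: -4, -3.
Both eigenvalues < 0, so H is negative definite -> x* is a strict local max.

max


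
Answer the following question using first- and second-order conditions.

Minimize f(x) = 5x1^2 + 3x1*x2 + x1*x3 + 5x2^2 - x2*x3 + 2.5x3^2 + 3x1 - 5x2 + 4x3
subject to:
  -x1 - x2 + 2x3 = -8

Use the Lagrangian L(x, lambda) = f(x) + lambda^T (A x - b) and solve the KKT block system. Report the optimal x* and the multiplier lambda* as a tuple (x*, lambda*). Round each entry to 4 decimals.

Form the Lagrangian:
  L(x, lambda) = (1/2) x^T Q x + c^T x + lambda^T (A x - b)
Stationarity (grad_x L = 0): Q x + c + A^T lambda = 0.
Primal feasibility: A x = b.

This gives the KKT block system:
  [ Q   A^T ] [ x     ]   [-c ]
  [ A    0  ] [ lambda ] = [ b ]

Solving the linear system:
  x*      = (0.5023, 0.6698, -3.414)
  lambda* = (6.6186)
  f(x*)   = 18.7256

x* = (0.5023, 0.6698, -3.414), lambda* = (6.6186)


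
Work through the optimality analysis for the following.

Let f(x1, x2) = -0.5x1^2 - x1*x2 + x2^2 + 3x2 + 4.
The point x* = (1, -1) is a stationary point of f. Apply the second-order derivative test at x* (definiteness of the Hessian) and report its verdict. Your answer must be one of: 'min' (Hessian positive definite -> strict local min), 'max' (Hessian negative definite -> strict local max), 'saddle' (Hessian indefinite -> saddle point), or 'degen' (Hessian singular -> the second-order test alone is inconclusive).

Compute the Hessian H = grad^2 f:
  H = [[-1, -1], [-1, 2]]
Verify stationarity: grad f(x*) = H x* + g = (0, 0).
Eigenvalues of H: -1.3028, 2.3028.
Eigenvalues have mixed signs, so H is indefinite -> x* is a saddle point.

saddle


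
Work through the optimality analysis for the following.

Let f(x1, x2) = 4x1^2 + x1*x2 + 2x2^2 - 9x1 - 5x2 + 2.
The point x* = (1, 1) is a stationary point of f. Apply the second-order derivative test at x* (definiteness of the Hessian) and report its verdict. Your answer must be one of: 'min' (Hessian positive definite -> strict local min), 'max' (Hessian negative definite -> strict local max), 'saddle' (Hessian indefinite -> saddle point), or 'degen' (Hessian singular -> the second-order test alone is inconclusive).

Compute the Hessian H = grad^2 f:
  H = [[8, 1], [1, 4]]
Verify stationarity: grad f(x*) = H x* + g = (0, 0).
Eigenvalues of H: 3.7639, 8.2361.
Both eigenvalues > 0, so H is positive definite -> x* is a strict local min.

min


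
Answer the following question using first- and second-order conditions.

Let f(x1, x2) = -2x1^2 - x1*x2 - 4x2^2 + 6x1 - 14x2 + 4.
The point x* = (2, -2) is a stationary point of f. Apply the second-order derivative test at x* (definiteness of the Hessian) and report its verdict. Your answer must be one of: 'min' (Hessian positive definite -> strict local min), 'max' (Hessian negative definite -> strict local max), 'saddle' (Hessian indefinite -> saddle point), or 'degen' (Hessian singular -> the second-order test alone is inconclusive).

Compute the Hessian H = grad^2 f:
  H = [[-4, -1], [-1, -8]]
Verify stationarity: grad f(x*) = H x* + g = (0, 0).
Eigenvalues of H: -8.2361, -3.7639.
Both eigenvalues < 0, so H is negative definite -> x* is a strict local max.

max


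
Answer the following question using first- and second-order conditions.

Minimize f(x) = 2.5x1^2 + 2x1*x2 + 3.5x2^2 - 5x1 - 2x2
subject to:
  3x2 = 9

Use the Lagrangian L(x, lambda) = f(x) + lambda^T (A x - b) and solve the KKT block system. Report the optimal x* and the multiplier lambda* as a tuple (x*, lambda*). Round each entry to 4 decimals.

Form the Lagrangian:
  L(x, lambda) = (1/2) x^T Q x + c^T x + lambda^T (A x - b)
Stationarity (grad_x L = 0): Q x + c + A^T lambda = 0.
Primal feasibility: A x = b.

This gives the KKT block system:
  [ Q   A^T ] [ x     ]   [-c ]
  [ A    0  ] [ lambda ] = [ b ]

Solving the linear system:
  x*      = (-0.2, 3)
  lambda* = (-6.2)
  f(x*)   = 25.4

x* = (-0.2, 3), lambda* = (-6.2)


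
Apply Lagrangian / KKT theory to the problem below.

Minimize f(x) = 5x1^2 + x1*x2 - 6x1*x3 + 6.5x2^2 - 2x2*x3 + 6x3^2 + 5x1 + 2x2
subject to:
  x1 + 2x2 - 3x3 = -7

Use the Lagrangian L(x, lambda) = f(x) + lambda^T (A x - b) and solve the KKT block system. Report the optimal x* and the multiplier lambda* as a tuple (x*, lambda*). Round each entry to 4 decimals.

Form the Lagrangian:
  L(x, lambda) = (1/2) x^T Q x + c^T x + lambda^T (A x - b)
Stationarity (grad_x L = 0): Q x + c + A^T lambda = 0.
Primal feasibility: A x = b.

This gives the KKT block system:
  [ Q   A^T ] [ x     ]   [-c ]
  [ A    0  ] [ lambda ] = [ b ]

Solving the linear system:
  x*      = (-0.1863, -1.0332, 1.5824)
  lambda* = (7.3912)
  f(x*)   = 24.3702

x* = (-0.1863, -1.0332, 1.5824), lambda* = (7.3912)


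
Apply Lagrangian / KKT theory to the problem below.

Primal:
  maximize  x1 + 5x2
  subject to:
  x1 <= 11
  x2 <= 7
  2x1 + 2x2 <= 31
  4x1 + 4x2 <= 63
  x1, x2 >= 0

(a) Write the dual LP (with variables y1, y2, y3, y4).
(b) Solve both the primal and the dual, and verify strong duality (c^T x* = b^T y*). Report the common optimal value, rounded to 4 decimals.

The standard primal-dual pair for 'max c^T x s.t. A x <= b, x >= 0' is:
  Dual:  min b^T y  s.t.  A^T y >= c,  y >= 0.

So the dual LP is:
  minimize  11y1 + 7y2 + 31y3 + 63y4
  subject to:
    y1 + 2y3 + 4y4 >= 1
    y2 + 2y3 + 4y4 >= 5
    y1, y2, y3, y4 >= 0

Solving the primal: x* = (8.5, 7).
  primal value c^T x* = 43.5.
Solving the dual: y* = (0, 4, 0.5, 0).
  dual value b^T y* = 43.5.
Strong duality: c^T x* = b^T y*. Confirmed.

43.5


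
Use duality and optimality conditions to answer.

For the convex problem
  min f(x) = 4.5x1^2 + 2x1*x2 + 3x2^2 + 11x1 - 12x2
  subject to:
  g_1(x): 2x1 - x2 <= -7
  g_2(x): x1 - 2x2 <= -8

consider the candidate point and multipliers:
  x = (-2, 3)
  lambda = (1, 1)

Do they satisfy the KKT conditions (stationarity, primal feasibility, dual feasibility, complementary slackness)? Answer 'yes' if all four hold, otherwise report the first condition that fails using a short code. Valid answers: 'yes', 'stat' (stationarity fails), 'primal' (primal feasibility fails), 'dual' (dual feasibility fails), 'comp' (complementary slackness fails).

Gradient of f: grad f(x) = Q x + c = (-1, 2)
Constraint values g_i(x) = a_i^T x - b_i:
  g_1((-2, 3)) = 0
  g_2((-2, 3)) = 0
Stationarity residual: grad f(x) + sum_i lambda_i a_i = (2, -1)
  -> stationarity FAILS
Primal feasibility (all g_i <= 0): OK
Dual feasibility (all lambda_i >= 0): OK
Complementary slackness (lambda_i * g_i(x) = 0 for all i): OK

Verdict: the first failing condition is stationarity -> stat.

stat


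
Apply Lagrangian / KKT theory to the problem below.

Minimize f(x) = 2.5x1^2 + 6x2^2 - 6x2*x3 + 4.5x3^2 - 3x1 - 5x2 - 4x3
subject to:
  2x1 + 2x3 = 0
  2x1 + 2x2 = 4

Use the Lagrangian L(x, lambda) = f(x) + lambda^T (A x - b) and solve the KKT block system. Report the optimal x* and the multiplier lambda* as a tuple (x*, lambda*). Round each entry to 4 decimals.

Form the Lagrangian:
  L(x, lambda) = (1/2) x^T Q x + c^T x + lambda^T (A x - b)
Stationarity (grad_x L = 0): Q x + c + A^T lambda = 0.
Primal feasibility: A x = b.

This gives the KKT block system:
  [ Q   A^T ] [ x     ]   [-c ]
  [ A    0  ] [ lambda ] = [ b ]

Solving the linear system:
  x*      = (0.4286, 1.5714, -0.4286)
  lambda* = (8.6429, -8.2143)
  f(x*)   = 12.7143

x* = (0.4286, 1.5714, -0.4286), lambda* = (8.6429, -8.2143)


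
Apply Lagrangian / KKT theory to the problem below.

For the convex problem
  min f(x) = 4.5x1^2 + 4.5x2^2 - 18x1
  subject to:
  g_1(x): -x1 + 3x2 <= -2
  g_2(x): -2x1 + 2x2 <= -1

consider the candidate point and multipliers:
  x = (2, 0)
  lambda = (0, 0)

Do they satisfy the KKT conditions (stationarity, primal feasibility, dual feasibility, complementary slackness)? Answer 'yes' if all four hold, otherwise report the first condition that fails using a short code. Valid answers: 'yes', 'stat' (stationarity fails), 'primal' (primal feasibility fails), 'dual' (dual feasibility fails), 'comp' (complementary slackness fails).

Gradient of f: grad f(x) = Q x + c = (0, 0)
Constraint values g_i(x) = a_i^T x - b_i:
  g_1((2, 0)) = 0
  g_2((2, 0)) = -3
Stationarity residual: grad f(x) + sum_i lambda_i a_i = (0, 0)
  -> stationarity OK
Primal feasibility (all g_i <= 0): OK
Dual feasibility (all lambda_i >= 0): OK
Complementary slackness (lambda_i * g_i(x) = 0 for all i): OK

Verdict: yes, KKT holds.

yes


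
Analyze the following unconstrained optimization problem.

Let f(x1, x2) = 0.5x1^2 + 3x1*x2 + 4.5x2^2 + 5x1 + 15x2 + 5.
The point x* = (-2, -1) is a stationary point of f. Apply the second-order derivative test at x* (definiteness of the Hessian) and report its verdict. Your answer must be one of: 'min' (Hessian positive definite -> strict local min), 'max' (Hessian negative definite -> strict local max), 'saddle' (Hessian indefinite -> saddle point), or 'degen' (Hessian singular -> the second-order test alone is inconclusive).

Compute the Hessian H = grad^2 f:
  H = [[1, 3], [3, 9]]
Verify stationarity: grad f(x*) = H x* + g = (0, 0).
Eigenvalues of H: 0, 10.
H has a zero eigenvalue (singular; positive semidefinite but not definite), so H is neither positive definite, negative definite, nor indefinite. The second-order test alone is inconclusive -> degen.
(Indeed, f is constant along the null direction of H through x*, so x* is not a strict local extremum.)

degen


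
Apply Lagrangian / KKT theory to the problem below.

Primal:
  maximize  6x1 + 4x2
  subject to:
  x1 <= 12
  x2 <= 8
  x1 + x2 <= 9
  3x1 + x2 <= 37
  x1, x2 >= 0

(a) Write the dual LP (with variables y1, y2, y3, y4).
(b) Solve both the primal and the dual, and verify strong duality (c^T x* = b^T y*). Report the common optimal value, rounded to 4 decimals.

The standard primal-dual pair for 'max c^T x s.t. A x <= b, x >= 0' is:
  Dual:  min b^T y  s.t.  A^T y >= c,  y >= 0.

So the dual LP is:
  minimize  12y1 + 8y2 + 9y3 + 37y4
  subject to:
    y1 + y3 + 3y4 >= 6
    y2 + y3 + y4 >= 4
    y1, y2, y3, y4 >= 0

Solving the primal: x* = (9, 0).
  primal value c^T x* = 54.
Solving the dual: y* = (0, 0, 6, 0).
  dual value b^T y* = 54.
Strong duality: c^T x* = b^T y*. Confirmed.

54


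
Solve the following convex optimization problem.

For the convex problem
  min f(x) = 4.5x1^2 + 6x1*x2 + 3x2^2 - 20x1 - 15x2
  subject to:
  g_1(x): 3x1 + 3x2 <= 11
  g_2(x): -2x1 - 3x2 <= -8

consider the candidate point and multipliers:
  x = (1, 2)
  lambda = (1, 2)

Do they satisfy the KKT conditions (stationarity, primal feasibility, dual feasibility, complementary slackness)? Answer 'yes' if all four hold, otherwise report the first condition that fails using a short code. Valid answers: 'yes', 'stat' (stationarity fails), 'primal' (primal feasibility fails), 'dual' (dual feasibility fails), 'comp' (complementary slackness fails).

Gradient of f: grad f(x) = Q x + c = (1, 3)
Constraint values g_i(x) = a_i^T x - b_i:
  g_1((1, 2)) = -2
  g_2((1, 2)) = 0
Stationarity residual: grad f(x) + sum_i lambda_i a_i = (0, 0)
  -> stationarity OK
Primal feasibility (all g_i <= 0): OK
Dual feasibility (all lambda_i >= 0): OK
Complementary slackness (lambda_i * g_i(x) = 0 for all i): FAILS

Verdict: the first failing condition is complementary_slackness -> comp.

comp


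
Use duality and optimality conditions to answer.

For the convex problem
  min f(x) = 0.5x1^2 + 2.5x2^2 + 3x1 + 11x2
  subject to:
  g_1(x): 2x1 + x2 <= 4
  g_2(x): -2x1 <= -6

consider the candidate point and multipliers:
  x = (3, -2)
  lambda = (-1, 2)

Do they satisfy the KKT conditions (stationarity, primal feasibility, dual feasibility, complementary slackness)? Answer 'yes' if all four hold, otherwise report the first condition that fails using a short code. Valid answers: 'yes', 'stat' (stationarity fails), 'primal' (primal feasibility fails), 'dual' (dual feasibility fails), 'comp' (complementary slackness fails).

Gradient of f: grad f(x) = Q x + c = (6, 1)
Constraint values g_i(x) = a_i^T x - b_i:
  g_1((3, -2)) = 0
  g_2((3, -2)) = 0
Stationarity residual: grad f(x) + sum_i lambda_i a_i = (0, 0)
  -> stationarity OK
Primal feasibility (all g_i <= 0): OK
Dual feasibility (all lambda_i >= 0): FAILS
Complementary slackness (lambda_i * g_i(x) = 0 for all i): OK

Verdict: the first failing condition is dual_feasibility -> dual.

dual


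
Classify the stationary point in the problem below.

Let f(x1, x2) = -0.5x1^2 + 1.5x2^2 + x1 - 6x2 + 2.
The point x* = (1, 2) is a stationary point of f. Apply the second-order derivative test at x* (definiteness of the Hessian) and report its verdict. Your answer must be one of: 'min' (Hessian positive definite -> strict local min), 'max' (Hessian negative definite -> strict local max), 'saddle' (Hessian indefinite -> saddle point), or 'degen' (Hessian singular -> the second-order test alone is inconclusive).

Compute the Hessian H = grad^2 f:
  H = [[-1, 0], [0, 3]]
Verify stationarity: grad f(x*) = H x* + g = (0, 0).
Eigenvalues of H: -1, 3.
Eigenvalues have mixed signs, so H is indefinite -> x* is a saddle point.

saddle


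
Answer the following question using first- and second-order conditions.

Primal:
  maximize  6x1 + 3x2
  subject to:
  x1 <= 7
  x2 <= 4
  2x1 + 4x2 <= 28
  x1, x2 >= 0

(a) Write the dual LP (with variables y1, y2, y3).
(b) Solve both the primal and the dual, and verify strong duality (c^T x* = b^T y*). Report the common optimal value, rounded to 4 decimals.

The standard primal-dual pair for 'max c^T x s.t. A x <= b, x >= 0' is:
  Dual:  min b^T y  s.t.  A^T y >= c,  y >= 0.

So the dual LP is:
  minimize  7y1 + 4y2 + 28y3
  subject to:
    y1 + 2y3 >= 6
    y2 + 4y3 >= 3
    y1, y2, y3 >= 0

Solving the primal: x* = (7, 3.5).
  primal value c^T x* = 52.5.
Solving the dual: y* = (4.5, 0, 0.75).
  dual value b^T y* = 52.5.
Strong duality: c^T x* = b^T y*. Confirmed.

52.5


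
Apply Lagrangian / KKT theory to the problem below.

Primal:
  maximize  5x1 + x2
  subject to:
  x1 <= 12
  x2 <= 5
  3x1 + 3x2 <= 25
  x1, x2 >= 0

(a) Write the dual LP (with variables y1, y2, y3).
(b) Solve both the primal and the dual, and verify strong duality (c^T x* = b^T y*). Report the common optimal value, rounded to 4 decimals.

The standard primal-dual pair for 'max c^T x s.t. A x <= b, x >= 0' is:
  Dual:  min b^T y  s.t.  A^T y >= c,  y >= 0.

So the dual LP is:
  minimize  12y1 + 5y2 + 25y3
  subject to:
    y1 + 3y3 >= 5
    y2 + 3y3 >= 1
    y1, y2, y3 >= 0

Solving the primal: x* = (8.3333, 0).
  primal value c^T x* = 41.6667.
Solving the dual: y* = (0, 0, 1.6667).
  dual value b^T y* = 41.6667.
Strong duality: c^T x* = b^T y*. Confirmed.

41.6667


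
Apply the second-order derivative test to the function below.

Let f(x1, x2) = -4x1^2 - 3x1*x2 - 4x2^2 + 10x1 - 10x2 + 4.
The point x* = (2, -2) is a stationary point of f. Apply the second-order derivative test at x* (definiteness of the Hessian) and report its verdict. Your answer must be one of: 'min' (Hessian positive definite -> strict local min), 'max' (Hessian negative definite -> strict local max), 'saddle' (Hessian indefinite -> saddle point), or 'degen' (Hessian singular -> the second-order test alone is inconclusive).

Compute the Hessian H = grad^2 f:
  H = [[-8, -3], [-3, -8]]
Verify stationarity: grad f(x*) = H x* + g = (0, 0).
Eigenvalues of H: -11, -5.
Both eigenvalues < 0, so H is negative definite -> x* is a strict local max.

max


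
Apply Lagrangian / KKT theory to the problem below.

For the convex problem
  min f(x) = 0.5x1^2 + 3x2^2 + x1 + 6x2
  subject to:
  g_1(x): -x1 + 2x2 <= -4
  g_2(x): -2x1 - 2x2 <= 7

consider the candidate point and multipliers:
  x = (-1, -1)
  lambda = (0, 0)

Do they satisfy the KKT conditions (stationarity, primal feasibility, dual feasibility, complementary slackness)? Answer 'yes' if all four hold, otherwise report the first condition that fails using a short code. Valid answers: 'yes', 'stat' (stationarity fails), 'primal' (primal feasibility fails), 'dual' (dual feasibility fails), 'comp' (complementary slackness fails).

Gradient of f: grad f(x) = Q x + c = (0, 0)
Constraint values g_i(x) = a_i^T x - b_i:
  g_1((-1, -1)) = 3
  g_2((-1, -1)) = -3
Stationarity residual: grad f(x) + sum_i lambda_i a_i = (0, 0)
  -> stationarity OK
Primal feasibility (all g_i <= 0): FAILS
Dual feasibility (all lambda_i >= 0): OK
Complementary slackness (lambda_i * g_i(x) = 0 for all i): OK

Verdict: the first failing condition is primal_feasibility -> primal.

primal


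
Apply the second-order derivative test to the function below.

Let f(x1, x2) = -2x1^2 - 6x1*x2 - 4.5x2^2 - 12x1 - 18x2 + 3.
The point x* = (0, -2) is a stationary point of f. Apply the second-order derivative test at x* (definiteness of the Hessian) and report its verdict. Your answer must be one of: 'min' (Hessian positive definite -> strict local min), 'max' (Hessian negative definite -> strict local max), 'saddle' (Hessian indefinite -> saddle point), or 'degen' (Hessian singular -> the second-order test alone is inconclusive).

Compute the Hessian H = grad^2 f:
  H = [[-4, -6], [-6, -9]]
Verify stationarity: grad f(x*) = H x* + g = (0, 0).
Eigenvalues of H: -13, 0.
H has a zero eigenvalue (singular; negative semidefinite but not definite), so H is neither positive definite, negative definite, nor indefinite. The second-order test alone is inconclusive -> degen.
(Indeed, f is constant along the null direction of H through x*, so x* is not a strict local extremum.)

degen


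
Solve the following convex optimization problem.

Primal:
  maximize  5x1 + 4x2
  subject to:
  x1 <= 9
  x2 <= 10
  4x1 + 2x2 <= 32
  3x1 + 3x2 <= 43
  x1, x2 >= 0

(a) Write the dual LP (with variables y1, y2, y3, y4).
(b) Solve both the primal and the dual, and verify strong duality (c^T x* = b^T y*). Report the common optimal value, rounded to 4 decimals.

The standard primal-dual pair for 'max c^T x s.t. A x <= b, x >= 0' is:
  Dual:  min b^T y  s.t.  A^T y >= c,  y >= 0.

So the dual LP is:
  minimize  9y1 + 10y2 + 32y3 + 43y4
  subject to:
    y1 + 4y3 + 3y4 >= 5
    y2 + 2y3 + 3y4 >= 4
    y1, y2, y3, y4 >= 0

Solving the primal: x* = (3, 10).
  primal value c^T x* = 55.
Solving the dual: y* = (0, 1.5, 1.25, 0).
  dual value b^T y* = 55.
Strong duality: c^T x* = b^T y*. Confirmed.

55


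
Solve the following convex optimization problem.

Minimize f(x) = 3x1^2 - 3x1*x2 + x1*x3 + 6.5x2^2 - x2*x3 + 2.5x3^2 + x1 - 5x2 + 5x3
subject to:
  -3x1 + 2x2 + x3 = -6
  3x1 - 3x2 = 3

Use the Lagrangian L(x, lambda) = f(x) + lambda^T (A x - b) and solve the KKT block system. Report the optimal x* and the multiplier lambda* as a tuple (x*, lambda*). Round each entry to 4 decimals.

Form the Lagrangian:
  L(x, lambda) = (1/2) x^T Q x + c^T x + lambda^T (A x - b)
Stationarity (grad_x L = 0): Q x + c + A^T lambda = 0.
Primal feasibility: A x = b.

This gives the KKT block system:
  [ Q   A^T ] [ x     ]   [-c ]
  [ A    0  ] [ lambda ] = [ b ]

Solving the linear system:
  x*      = (1.5556, 0.5556, -2.4444)
  lambda* = (6.2222, 4.1481)
  f(x*)   = 5.7222

x* = (1.5556, 0.5556, -2.4444), lambda* = (6.2222, 4.1481)


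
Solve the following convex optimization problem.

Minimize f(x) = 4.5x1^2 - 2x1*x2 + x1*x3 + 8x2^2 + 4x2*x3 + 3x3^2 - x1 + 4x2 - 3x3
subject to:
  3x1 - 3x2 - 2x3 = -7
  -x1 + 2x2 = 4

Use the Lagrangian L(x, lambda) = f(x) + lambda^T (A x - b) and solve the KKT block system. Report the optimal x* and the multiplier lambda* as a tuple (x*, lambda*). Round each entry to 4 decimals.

Form the Lagrangian:
  L(x, lambda) = (1/2) x^T Q x + c^T x + lambda^T (A x - b)
Stationarity (grad_x L = 0): Q x + c + A^T lambda = 0.
Primal feasibility: A x = b.

This gives the KKT block system:
  [ Q   A^T ] [ x     ]   [-c ]
  [ A    0  ] [ lambda ] = [ b ]

Solving the linear system:
  x*      = (-1.0861, 1.457, -0.3146)
  lambda* = (-0.0728, -14.2219)
  f(x*)   = 32.1175

x* = (-1.0861, 1.457, -0.3146), lambda* = (-0.0728, -14.2219)


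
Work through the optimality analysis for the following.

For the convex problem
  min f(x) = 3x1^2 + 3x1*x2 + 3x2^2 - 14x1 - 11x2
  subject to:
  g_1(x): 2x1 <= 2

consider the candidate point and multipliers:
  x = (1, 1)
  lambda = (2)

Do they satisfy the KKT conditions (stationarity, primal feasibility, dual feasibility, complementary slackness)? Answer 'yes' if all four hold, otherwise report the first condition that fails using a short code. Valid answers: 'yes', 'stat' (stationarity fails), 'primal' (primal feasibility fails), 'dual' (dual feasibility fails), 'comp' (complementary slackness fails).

Gradient of f: grad f(x) = Q x + c = (-5, -2)
Constraint values g_i(x) = a_i^T x - b_i:
  g_1((1, 1)) = 0
Stationarity residual: grad f(x) + sum_i lambda_i a_i = (-1, -2)
  -> stationarity FAILS
Primal feasibility (all g_i <= 0): OK
Dual feasibility (all lambda_i >= 0): OK
Complementary slackness (lambda_i * g_i(x) = 0 for all i): OK

Verdict: the first failing condition is stationarity -> stat.

stat


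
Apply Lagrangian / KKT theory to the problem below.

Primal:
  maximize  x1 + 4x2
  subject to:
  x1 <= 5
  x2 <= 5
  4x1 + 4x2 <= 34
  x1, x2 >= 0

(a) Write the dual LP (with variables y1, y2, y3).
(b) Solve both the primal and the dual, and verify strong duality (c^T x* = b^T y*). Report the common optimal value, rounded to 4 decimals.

The standard primal-dual pair for 'max c^T x s.t. A x <= b, x >= 0' is:
  Dual:  min b^T y  s.t.  A^T y >= c,  y >= 0.

So the dual LP is:
  minimize  5y1 + 5y2 + 34y3
  subject to:
    y1 + 4y3 >= 1
    y2 + 4y3 >= 4
    y1, y2, y3 >= 0

Solving the primal: x* = (3.5, 5).
  primal value c^T x* = 23.5.
Solving the dual: y* = (0, 3, 0.25).
  dual value b^T y* = 23.5.
Strong duality: c^T x* = b^T y*. Confirmed.

23.5


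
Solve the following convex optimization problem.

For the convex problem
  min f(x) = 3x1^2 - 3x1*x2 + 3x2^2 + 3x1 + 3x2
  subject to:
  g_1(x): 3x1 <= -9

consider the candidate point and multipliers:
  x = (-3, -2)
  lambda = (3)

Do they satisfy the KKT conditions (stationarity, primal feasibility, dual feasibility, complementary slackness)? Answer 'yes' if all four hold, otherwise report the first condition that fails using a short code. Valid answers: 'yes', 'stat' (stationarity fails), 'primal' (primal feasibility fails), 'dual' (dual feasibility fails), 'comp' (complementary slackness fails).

Gradient of f: grad f(x) = Q x + c = (-9, 0)
Constraint values g_i(x) = a_i^T x - b_i:
  g_1((-3, -2)) = 0
Stationarity residual: grad f(x) + sum_i lambda_i a_i = (0, 0)
  -> stationarity OK
Primal feasibility (all g_i <= 0): OK
Dual feasibility (all lambda_i >= 0): OK
Complementary slackness (lambda_i * g_i(x) = 0 for all i): OK

Verdict: yes, KKT holds.

yes


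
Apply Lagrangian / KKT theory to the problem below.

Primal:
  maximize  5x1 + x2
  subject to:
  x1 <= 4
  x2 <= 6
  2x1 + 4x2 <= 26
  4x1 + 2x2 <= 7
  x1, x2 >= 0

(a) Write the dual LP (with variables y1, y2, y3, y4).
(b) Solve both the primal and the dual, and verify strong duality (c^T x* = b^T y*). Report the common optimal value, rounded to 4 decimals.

The standard primal-dual pair for 'max c^T x s.t. A x <= b, x >= 0' is:
  Dual:  min b^T y  s.t.  A^T y >= c,  y >= 0.

So the dual LP is:
  minimize  4y1 + 6y2 + 26y3 + 7y4
  subject to:
    y1 + 2y3 + 4y4 >= 5
    y2 + 4y3 + 2y4 >= 1
    y1, y2, y3, y4 >= 0

Solving the primal: x* = (1.75, 0).
  primal value c^T x* = 8.75.
Solving the dual: y* = (0, 0, 0, 1.25).
  dual value b^T y* = 8.75.
Strong duality: c^T x* = b^T y*. Confirmed.

8.75


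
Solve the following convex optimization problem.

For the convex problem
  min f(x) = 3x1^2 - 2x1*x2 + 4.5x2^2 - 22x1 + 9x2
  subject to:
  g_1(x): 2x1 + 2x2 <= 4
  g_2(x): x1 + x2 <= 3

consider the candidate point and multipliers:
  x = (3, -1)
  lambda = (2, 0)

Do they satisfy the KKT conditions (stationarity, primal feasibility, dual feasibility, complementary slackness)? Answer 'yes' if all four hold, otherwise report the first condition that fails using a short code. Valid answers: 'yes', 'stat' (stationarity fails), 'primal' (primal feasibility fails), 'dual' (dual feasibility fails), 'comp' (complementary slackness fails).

Gradient of f: grad f(x) = Q x + c = (-2, -6)
Constraint values g_i(x) = a_i^T x - b_i:
  g_1((3, -1)) = 0
  g_2((3, -1)) = -1
Stationarity residual: grad f(x) + sum_i lambda_i a_i = (2, -2)
  -> stationarity FAILS
Primal feasibility (all g_i <= 0): OK
Dual feasibility (all lambda_i >= 0): OK
Complementary slackness (lambda_i * g_i(x) = 0 for all i): OK

Verdict: the first failing condition is stationarity -> stat.

stat


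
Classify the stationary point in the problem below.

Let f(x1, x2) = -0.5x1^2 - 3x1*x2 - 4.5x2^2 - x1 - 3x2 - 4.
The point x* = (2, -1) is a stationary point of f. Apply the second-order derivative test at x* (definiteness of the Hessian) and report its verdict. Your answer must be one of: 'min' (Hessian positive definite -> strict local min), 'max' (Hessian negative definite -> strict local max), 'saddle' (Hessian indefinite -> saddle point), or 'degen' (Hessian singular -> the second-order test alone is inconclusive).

Compute the Hessian H = grad^2 f:
  H = [[-1, -3], [-3, -9]]
Verify stationarity: grad f(x*) = H x* + g = (0, 0).
Eigenvalues of H: -10, 0.
H has a zero eigenvalue (singular; negative semidefinite but not definite), so H is neither positive definite, negative definite, nor indefinite. The second-order test alone is inconclusive -> degen.
(Indeed, f is constant along the null direction of H through x*, so x* is not a strict local extremum.)

degen


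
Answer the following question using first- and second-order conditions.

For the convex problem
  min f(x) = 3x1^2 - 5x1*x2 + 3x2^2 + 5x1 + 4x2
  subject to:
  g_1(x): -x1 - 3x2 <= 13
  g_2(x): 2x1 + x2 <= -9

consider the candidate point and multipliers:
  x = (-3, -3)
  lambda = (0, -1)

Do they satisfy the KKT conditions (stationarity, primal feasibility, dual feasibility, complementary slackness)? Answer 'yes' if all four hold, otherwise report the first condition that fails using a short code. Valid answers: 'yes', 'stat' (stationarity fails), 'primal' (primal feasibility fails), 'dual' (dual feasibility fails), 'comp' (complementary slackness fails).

Gradient of f: grad f(x) = Q x + c = (2, 1)
Constraint values g_i(x) = a_i^T x - b_i:
  g_1((-3, -3)) = -1
  g_2((-3, -3)) = 0
Stationarity residual: grad f(x) + sum_i lambda_i a_i = (0, 0)
  -> stationarity OK
Primal feasibility (all g_i <= 0): OK
Dual feasibility (all lambda_i >= 0): FAILS
Complementary slackness (lambda_i * g_i(x) = 0 for all i): OK

Verdict: the first failing condition is dual_feasibility -> dual.

dual


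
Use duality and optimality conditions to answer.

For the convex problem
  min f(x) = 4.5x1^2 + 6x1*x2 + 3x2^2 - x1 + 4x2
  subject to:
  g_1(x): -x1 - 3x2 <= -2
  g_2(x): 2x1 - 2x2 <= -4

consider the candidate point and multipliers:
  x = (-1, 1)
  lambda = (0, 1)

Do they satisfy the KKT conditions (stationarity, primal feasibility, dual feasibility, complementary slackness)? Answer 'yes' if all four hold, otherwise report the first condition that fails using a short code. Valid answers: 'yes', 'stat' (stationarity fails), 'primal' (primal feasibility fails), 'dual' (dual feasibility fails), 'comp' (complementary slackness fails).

Gradient of f: grad f(x) = Q x + c = (-4, 4)
Constraint values g_i(x) = a_i^T x - b_i:
  g_1((-1, 1)) = 0
  g_2((-1, 1)) = 0
Stationarity residual: grad f(x) + sum_i lambda_i a_i = (-2, 2)
  -> stationarity FAILS
Primal feasibility (all g_i <= 0): OK
Dual feasibility (all lambda_i >= 0): OK
Complementary slackness (lambda_i * g_i(x) = 0 for all i): OK

Verdict: the first failing condition is stationarity -> stat.

stat


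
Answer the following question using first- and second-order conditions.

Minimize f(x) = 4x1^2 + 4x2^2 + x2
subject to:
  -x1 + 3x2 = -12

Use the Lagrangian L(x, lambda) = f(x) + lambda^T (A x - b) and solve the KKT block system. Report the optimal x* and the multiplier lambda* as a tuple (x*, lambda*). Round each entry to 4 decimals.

Form the Lagrangian:
  L(x, lambda) = (1/2) x^T Q x + c^T x + lambda^T (A x - b)
Stationarity (grad_x L = 0): Q x + c + A^T lambda = 0.
Primal feasibility: A x = b.

This gives the KKT block system:
  [ Q   A^T ] [ x     ]   [-c ]
  [ A    0  ] [ lambda ] = [ b ]

Solving the linear system:
  x*      = (1.1625, -3.6125)
  lambda* = (9.3)
  f(x*)   = 53.9938

x* = (1.1625, -3.6125), lambda* = (9.3)


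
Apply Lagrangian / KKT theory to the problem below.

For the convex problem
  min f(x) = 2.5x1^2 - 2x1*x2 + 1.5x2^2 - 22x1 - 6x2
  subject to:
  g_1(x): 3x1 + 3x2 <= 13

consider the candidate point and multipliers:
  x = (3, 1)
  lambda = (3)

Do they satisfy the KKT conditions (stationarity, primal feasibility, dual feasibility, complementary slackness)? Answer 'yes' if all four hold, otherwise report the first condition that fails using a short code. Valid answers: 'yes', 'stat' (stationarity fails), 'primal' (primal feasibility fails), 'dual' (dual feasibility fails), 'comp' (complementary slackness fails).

Gradient of f: grad f(x) = Q x + c = (-9, -9)
Constraint values g_i(x) = a_i^T x - b_i:
  g_1((3, 1)) = -1
Stationarity residual: grad f(x) + sum_i lambda_i a_i = (0, 0)
  -> stationarity OK
Primal feasibility (all g_i <= 0): OK
Dual feasibility (all lambda_i >= 0): OK
Complementary slackness (lambda_i * g_i(x) = 0 for all i): FAILS

Verdict: the first failing condition is complementary_slackness -> comp.

comp


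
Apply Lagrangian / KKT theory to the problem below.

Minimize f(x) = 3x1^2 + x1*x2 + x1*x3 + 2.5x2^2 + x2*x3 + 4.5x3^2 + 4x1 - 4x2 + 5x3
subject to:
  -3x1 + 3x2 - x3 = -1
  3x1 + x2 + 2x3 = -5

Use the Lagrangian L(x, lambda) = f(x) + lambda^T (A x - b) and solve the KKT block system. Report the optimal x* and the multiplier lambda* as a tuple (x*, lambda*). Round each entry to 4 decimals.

Form the Lagrangian:
  L(x, lambda) = (1/2) x^T Q x + c^T x + lambda^T (A x - b)
Stationarity (grad_x L = 0): Q x + c + A^T lambda = 0.
Primal feasibility: A x = b.

This gives the KKT block system:
  [ Q   A^T ] [ x     ]   [-c ]
  [ A    0  ] [ lambda ] = [ b ]

Solving the linear system:
  x*      = (-0.6917, -1.2965, -0.8142)
  lambda* = (2.8086, 3.5623)
  f(x*)   = 9.484

x* = (-0.6917, -1.2965, -0.8142), lambda* = (2.8086, 3.5623)


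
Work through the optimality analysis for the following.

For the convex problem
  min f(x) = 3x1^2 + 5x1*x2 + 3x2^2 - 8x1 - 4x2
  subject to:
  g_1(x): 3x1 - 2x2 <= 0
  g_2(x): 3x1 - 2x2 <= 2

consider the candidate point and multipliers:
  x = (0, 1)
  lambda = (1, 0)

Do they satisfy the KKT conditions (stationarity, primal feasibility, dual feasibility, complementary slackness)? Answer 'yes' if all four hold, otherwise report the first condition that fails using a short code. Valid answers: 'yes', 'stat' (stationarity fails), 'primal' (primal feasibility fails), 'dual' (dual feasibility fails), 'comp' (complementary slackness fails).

Gradient of f: grad f(x) = Q x + c = (-3, 2)
Constraint values g_i(x) = a_i^T x - b_i:
  g_1((0, 1)) = -2
  g_2((0, 1)) = -4
Stationarity residual: grad f(x) + sum_i lambda_i a_i = (0, 0)
  -> stationarity OK
Primal feasibility (all g_i <= 0): OK
Dual feasibility (all lambda_i >= 0): OK
Complementary slackness (lambda_i * g_i(x) = 0 for all i): FAILS

Verdict: the first failing condition is complementary_slackness -> comp.

comp


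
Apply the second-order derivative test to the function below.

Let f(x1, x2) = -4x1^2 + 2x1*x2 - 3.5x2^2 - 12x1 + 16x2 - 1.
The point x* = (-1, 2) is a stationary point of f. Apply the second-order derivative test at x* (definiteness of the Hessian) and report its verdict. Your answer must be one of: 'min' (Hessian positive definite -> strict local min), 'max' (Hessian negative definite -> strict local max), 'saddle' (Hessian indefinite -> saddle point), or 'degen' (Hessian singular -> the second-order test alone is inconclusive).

Compute the Hessian H = grad^2 f:
  H = [[-8, 2], [2, -7]]
Verify stationarity: grad f(x*) = H x* + g = (0, 0).
Eigenvalues of H: -9.5616, -5.4384.
Both eigenvalues < 0, so H is negative definite -> x* is a strict local max.

max


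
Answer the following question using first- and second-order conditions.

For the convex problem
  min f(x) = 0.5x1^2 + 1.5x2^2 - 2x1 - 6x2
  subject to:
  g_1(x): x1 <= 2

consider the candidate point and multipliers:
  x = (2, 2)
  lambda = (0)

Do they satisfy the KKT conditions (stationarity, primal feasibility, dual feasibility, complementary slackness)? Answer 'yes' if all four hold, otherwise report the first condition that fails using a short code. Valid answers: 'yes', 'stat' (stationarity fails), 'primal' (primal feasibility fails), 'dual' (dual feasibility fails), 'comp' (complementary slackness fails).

Gradient of f: grad f(x) = Q x + c = (0, 0)
Constraint values g_i(x) = a_i^T x - b_i:
  g_1((2, 2)) = 0
Stationarity residual: grad f(x) + sum_i lambda_i a_i = (0, 0)
  -> stationarity OK
Primal feasibility (all g_i <= 0): OK
Dual feasibility (all lambda_i >= 0): OK
Complementary slackness (lambda_i * g_i(x) = 0 for all i): OK

Verdict: yes, KKT holds.

yes


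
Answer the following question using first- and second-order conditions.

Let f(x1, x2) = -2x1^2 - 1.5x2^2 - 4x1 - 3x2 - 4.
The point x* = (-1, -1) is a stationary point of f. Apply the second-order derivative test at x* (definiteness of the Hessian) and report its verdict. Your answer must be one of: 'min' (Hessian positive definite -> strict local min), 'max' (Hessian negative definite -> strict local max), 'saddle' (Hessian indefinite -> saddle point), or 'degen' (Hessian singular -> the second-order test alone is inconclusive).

Compute the Hessian H = grad^2 f:
  H = [[-4, 0], [0, -3]]
Verify stationarity: grad f(x*) = H x* + g = (0, 0).
Eigenvalues of H: -4, -3.
Both eigenvalues < 0, so H is negative definite -> x* is a strict local max.

max


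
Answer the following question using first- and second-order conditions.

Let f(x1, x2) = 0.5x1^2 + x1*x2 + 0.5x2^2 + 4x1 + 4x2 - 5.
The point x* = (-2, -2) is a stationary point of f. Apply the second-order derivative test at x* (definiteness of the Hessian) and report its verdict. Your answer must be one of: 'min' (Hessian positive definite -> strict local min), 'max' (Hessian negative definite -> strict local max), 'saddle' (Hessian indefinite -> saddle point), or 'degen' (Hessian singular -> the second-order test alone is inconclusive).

Compute the Hessian H = grad^2 f:
  H = [[1, 1], [1, 1]]
Verify stationarity: grad f(x*) = H x* + g = (0, 0).
Eigenvalues of H: 0, 2.
H has a zero eigenvalue (singular; positive semidefinite but not definite), so H is neither positive definite, negative definite, nor indefinite. The second-order test alone is inconclusive -> degen.
(Indeed, f is constant along the null direction of H through x*, so x* is not a strict local extremum.)

degen


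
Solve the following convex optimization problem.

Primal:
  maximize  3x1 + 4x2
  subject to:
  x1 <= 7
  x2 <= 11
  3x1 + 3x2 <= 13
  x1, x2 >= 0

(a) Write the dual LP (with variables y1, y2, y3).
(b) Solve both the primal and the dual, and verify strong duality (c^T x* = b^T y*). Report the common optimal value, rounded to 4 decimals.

The standard primal-dual pair for 'max c^T x s.t. A x <= b, x >= 0' is:
  Dual:  min b^T y  s.t.  A^T y >= c,  y >= 0.

So the dual LP is:
  minimize  7y1 + 11y2 + 13y3
  subject to:
    y1 + 3y3 >= 3
    y2 + 3y3 >= 4
    y1, y2, y3 >= 0

Solving the primal: x* = (0, 4.3333).
  primal value c^T x* = 17.3333.
Solving the dual: y* = (0, 0, 1.3333).
  dual value b^T y* = 17.3333.
Strong duality: c^T x* = b^T y*. Confirmed.

17.3333


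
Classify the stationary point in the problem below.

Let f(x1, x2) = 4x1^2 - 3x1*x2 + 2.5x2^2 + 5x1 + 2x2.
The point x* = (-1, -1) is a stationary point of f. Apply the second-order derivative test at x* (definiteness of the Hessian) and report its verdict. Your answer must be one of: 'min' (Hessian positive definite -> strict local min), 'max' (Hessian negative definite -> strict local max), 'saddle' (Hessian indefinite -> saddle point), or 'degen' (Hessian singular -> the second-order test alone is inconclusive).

Compute the Hessian H = grad^2 f:
  H = [[8, -3], [-3, 5]]
Verify stationarity: grad f(x*) = H x* + g = (0, 0).
Eigenvalues of H: 3.1459, 9.8541.
Both eigenvalues > 0, so H is positive definite -> x* is a strict local min.

min
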